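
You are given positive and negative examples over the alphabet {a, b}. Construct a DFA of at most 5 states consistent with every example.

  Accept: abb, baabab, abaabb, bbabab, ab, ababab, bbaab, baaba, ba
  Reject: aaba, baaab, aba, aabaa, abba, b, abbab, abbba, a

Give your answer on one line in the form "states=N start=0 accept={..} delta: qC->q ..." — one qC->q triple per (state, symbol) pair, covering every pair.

State merging on the prefix tree: take the shortest (then alphabetical) example prefix whose next move is undefined and point that move at state 0, else 1, else 2, ...; a target is out if some Accept/Reject pair would then sit in one state with the same input left (inseparable). If every existing state is out, open a new one.
a: 0a undefined. 0a->0: no, ab/b meet in 0 with "b" left. Open state 1: 0a->1.
b: 0b undefined. 0b->0: no, baaba/aaba meet in 1 with "aba" left. 0b->1: ok.
aa: 1a undefined. 1a->0: no, baaba/aba meet in 1 with "ba" left. 1a->1: no, ab/baaab meet in 1 with "b" left. Open state 2: 1a->2.
ab: 1b undefined. 1b->0: no, abb/aba meet in 1. 1b->1: no, abb/b meet in 1. 1b->2: no, bbaab/baaab meet in 2 with "aab" left. Open state 3: 1b->3.
aab: 2b undefined. 2b->0: no, ba/aabaa meet in 2. 2b->1: no, ba/aaba meet in 2. 2b->2: ok.
aba: 3a undefined. 3a->0: ok.
abb: 3b undefined. 3b->0: no, abb/aba meet in 0. 3b->1: no, abb/b meet in 1. 3b->2: ok.
baa: 2a undefined. 2a->0: no, ab/baaab meet in 3. 2a->1: no, abb/baaab meet in 2. 2a->2: no, abb/aaba meet in 2. 2a->3: no, abb/abbab meet in 2. Open state 4: 2a->4.
baaa: 4a undefined. 4a->0: ok.
baab: 4b undefined. 4b->0: no, baaba/baaab meet in 1. 4b->1: ok.
All examples now run through 5 states with every (state, symbol) defined. Accept strings end in {2,3}, Reject strings end in {0,1,4}; accept={2,3}.

states=5 start=0 accept={2,3} delta: 0a->1 0b->1 1a->2 1b->3 2a->4 2b->2 3a->0 3b->2 4a->0 4b->1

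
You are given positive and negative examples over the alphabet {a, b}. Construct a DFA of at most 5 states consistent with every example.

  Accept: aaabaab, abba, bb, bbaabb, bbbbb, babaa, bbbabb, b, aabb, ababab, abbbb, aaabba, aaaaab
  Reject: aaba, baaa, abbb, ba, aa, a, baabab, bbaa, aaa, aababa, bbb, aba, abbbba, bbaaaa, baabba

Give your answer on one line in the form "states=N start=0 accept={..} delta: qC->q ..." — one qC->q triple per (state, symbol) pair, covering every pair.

State merging on the prefix tree: take the shortest (then alphabetical) example prefix whose next move is undefined and point that move at state 0, else 1, else 2, ...; a target is out if some Accept/Reject pair would then sit in one state with the same input left (inseparable). If every existing state is out, open a new one.
a: 0a undefined. 0a->0: ok.
b: 0b undefined. 0b->0: no, aaabaab/aaba meet in 0. Open state 1: 0b->1.
ba: 1a undefined. 1a->0: no, aaabaab/baabab meet in 1. 1a->1: no, abba/aababa meet in 1 with "ba" left. Open state 2: 1a->2.
bb: 1b undefined. 1b->0: no, abba/aa meet in 0. 1b->1: no, abba/aaba meet in 2. 1b->2: no, bb/aaba meet in 2. Open state 3: 1b->3.
baa: 2a undefined. 2a->0: no, abba/baabba meet in 3 with "a" left. 2a->1: ok.
bab: 2b undefined. 2b->0: no, babaa/aa meet in 0. 2b->1: ok.
bba: 3a undefined. 3a->0: no, abba/aa meet in 0. 3a->1: no, aaabaab/baabab meet in 3. 3a->2: no, abba/aaba meet in 2. 3a->3: no, aaabaab/bbaa meet in 3. Open state 4: 3a->4.
bbb: 3b undefined. 3b->0: ok.
bbaa: 4a undefined. 4a->0: ok.
baabab: 4b undefined. 4b->0: ok.
All examples now run through 5 states with every (state, symbol) defined. Accept strings end in {1,3,4}, Reject strings end in {0,2}; accept={1,3,4}.

states=5 start=0 accept={1,3,4} delta: 0a->0 0b->1 1a->2 1b->3 2a->1 2b->1 3a->4 3b->0 4a->0 4b->0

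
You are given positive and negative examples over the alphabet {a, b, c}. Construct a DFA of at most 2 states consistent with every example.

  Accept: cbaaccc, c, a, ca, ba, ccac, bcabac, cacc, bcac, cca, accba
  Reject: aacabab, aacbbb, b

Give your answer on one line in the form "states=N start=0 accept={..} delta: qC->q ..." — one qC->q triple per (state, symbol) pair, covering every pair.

State merging on the prefix tree: take the shortest (then alphabetical) example prefix whose next move is undefined and point that move at state 0, else 1, else 2, ...; a target is out if some Accept/Reject pair would then sit in one state with the same input left (inseparable). If every existing state is out, open a new one.
a: 0a undefined. 0a->0: ok.
b: 0b undefined. 0b->0: no, a/b meet in 0. Open state 1: 0b->1.
c: 0c undefined. 0c->0: ok.
ba: 1a undefined. 1a->0: ok.
bc: 1c undefined. 1c->0: ok.
aacbb: 1b undefined. 1b->0: ok.
All examples now run through 2 states with every (state, symbol) defined. Accept strings end in {0}, Reject strings end in {1}; accept={0}.

states=2 start=0 accept={0} delta: 0a->0 0b->1 0c->0 1a->0 1b->0 1c->0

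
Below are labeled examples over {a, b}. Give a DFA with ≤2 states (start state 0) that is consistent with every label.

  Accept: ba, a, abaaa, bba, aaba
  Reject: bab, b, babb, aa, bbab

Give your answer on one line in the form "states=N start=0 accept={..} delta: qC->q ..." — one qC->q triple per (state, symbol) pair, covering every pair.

Fold the examples into a partial DFA from state 0: repeatedly fix the first undefined (state, symbol) met by the shortest-then-alphabetical prefix, trying targets in increasing order and rejecting any under which an Accept and a Reject string meet in one state with the same remainder; add a state when all current targets are rejected. Accepting states are where Accept strings end.
a: 0a undefined. 0a->0: no, a/aa meet in 0. Open state 1: 0a->1.
b: 0b undefined. 0b->0: ok.
aa: 1a undefined. 1a->0: ok.
ab: 1b undefined. 1b->0: ok.
All examples now run through 2 states with every (state, symbol) defined. Accept strings end in {1}, Reject strings end in {0}; accept={1}.

states=2 start=0 accept={1} delta: 0a->1 0b->0 1a->0 1b->0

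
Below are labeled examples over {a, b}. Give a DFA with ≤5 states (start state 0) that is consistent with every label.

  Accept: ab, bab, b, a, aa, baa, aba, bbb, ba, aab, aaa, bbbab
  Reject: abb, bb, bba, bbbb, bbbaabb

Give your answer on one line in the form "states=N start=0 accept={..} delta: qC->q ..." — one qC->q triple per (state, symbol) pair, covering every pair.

Grow the machine one transition at a time. Run the examples from 0; the earliest place one falls off (shortest prefix, ties alphabetical) gets sent to the lowest-numbered state that keeps every Accept/Reject pair distinguishable — a pair clashes when both reach the same state with identical unread suffix — and to a fresh state only if none does.
a: 0a undefined. 0a->0: ok.
b: 0b undefined. 0b->0: no, ab/abb meet in 0. Open state 1: 0b->1.
ba: 1a undefined. 1a->0: ok.
bb: 1b undefined. 1b->0: no, a/abb meet in 0. 1b->1: no, ab/abb meet in 1. Open state 2: 1b->2.
bba: 2a undefined. 2a->0: no, a/bba meet in 0. 2a->1: no, ab/bba meet in 1. 2a->2: ok.
bbb: 2b undefined. 2b->0: no, ab/bbbb meet in 1. 2b->1: ok.
All examples now run through 3 states with every (state, symbol) defined. Accept strings end in {0,1}, Reject strings end in {2}; accept={0,1}.

states=3 start=0 accept={0,1} delta: 0a->0 0b->1 1a->0 1b->2 2a->2 2b->1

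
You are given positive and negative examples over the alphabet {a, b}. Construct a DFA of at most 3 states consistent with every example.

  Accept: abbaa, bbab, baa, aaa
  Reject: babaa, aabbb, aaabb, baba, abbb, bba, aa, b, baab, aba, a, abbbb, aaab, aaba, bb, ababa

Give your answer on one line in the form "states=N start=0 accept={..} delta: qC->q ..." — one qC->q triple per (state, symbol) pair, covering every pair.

states=3 start=0 accept={0} delta: 0a->1 0b->1 1a->2 1b->1 2a->0 2b->0

Grow the machine one transition at a time. Run the examples from 0; the earliest place one falls off (shortest prefix, ties alphabetical) gets sent to the lowest-numbered state that keeps every Accept/Reject pair distinguishable — a pair clashes when both reach the same state with identical unread suffix — and to a fresh state only if none does.
a: 0a undefined. 0a->0: no, aaa/aa meet in 0. Open state 1: 0a->1.
b: 0b undefined. 0b->0: no, baa/aa meet in 1 with "a" left. 0b->1: ok.
aa: 1a undefined. 1a->0: no, baa/babaa meet in 1. 1a->1: no, baa/aa meet in 1. Open state 2: 1a->2.
ab: 1b undefined. 1b->0: no, bbab/abbb meet in 0. 1b->1: ok.
aaa: 2a undefined. 2a->0: ok.
aab: 2b undefined. 2b->0: ok.
All examples now run through 3 states with every (state, symbol) defined. Accept strings end in {0}, Reject strings end in {1,2}; accept={0}.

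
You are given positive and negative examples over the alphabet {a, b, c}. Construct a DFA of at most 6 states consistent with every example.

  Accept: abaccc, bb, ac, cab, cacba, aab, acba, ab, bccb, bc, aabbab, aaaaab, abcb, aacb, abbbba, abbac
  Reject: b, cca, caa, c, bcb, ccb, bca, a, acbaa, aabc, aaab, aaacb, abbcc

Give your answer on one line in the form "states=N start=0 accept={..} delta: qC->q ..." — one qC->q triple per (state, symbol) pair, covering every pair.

Fold the examples into a partial DFA from state 0: repeatedly fix the first undefined (state, symbol) met by the shortest-then-alphabetical prefix, trying targets in increasing order and rejecting any under which an Accept and a Reject string meet in one state with the same remainder; add a state when all current targets are rejected. Accepting states are where Accept strings end.
a: 0a undefined. 0a->0: no, ac/c meet in 0 with "c" left. Open state 1: 0a->1.
b: 0b undefined. 0b->0: no, bb/b meet in 0. 0b->1: ok.
c: 0c undefined. 0c->0: ok.
aa: 1a undefined. 1a->0: no, bb/aaab meet in 1 with "b" left. 1a->1: no, bb/aaab meet in 1 with "b" left. Open state 2: 1a->2.
ab: 1b undefined. 1b->0: no, bb/c meet in 0. 1b->1: no, bb/b meet in 1. 1b->2: no, bb/caa meet in 2. Open state 3: 1b->3.
ac: 1c undefined. 1c->0: no, ac/c meet in 0. 1c->1: no, bb/bcb meet in 3. 1c->2: no, ac/caa meet in 2. 1c->3: ok.
aaa: 2a undefined. 2a->0: ok.
aab: 2b undefined. 2b->0: no, aab/c meet in 0. 2b->1: no, bb/aabc meet in 3. 2b->2: no, aab/caa meet in 2. 2b->3: ok.
aac: 2c undefined. 2c->0: no, aacb/b meet in 1. 2c->1: ok.
aba: 3a undefined. 3a->0: no, abaccc/c meet in 0. 3a->1: ok.
abb: 3b undefined. 3b->0: no, cacba/b meet in 1. 3b->1: no, cacba/caa meet in 2. 3b->2: no, bb/abbcc meet in 3. 3b->3: no, abaccc/abbcc meet in 3 with "cc" left. Open state 4: 3b->4.
abc: 3c undefined. 3c->0: no, abaccc/c meet in 0. 3c->1: ok.
abba: 4a undefined. 4a->0: no, cacba/c meet in 0. 4a->1: no, cacba/b meet in 1. 4a->2: no, cacba/caa meet in 2. 4a->3: no, aabbab/bcb meet in 4. 4a->4: no, cacba/bcb meet in 4. Open state 5: 4a->5.
abbb: 4b undefined. 4b->0: no, abbbba/caa meet in 2. 4b->1: no, abbbba/b meet in 1. 4b->2: no, abbbba/b meet in 1. 4b->3: ok.
abbc: 4c undefined. 4c->0: ok.
abbac: 5c undefined. 5c->0: no, abbac/c meet in 0. 5c->1: no, abbac/b meet in 1. 5c->2: no, abbac/caa meet in 2. 5c->3: ok.
acbaa: 5a undefined. 5a->0: ok.
aabbab: 5b undefined. 5b->0: no, aabbab/c meet in 0. 5b->1: no, aabbab/b meet in 1. 5b->2: no, aabbab/caa meet in 2. 5b->3: ok.
All examples now run through 6 states with every (state, symbol) defined. Accept strings end in {3,5}, Reject strings end in {0,1,2,4}; accept={3,5}.

states=6 start=0 accept={3,5} delta: 0a->1 0b->1 0c->0 1a->2 1b->3 1c->3 2a->0 2b->3 2c->1 3a->1 3b->4 3c->1 4a->5 4b->3 4c->0 5a->0 5b->3 5c->3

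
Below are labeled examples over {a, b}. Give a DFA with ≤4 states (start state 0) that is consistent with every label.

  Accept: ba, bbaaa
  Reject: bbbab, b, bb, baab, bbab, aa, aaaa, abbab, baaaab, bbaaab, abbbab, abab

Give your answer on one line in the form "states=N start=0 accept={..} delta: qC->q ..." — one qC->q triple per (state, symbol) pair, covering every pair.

states=3 start=0 accept={2} delta: 0a->0 0b->1 1a->2 1b->1 2a->1 2b->0

Grow the machine one transition at a time. Run the examples from 0; the earliest place one falls off (shortest prefix, ties alphabetical) gets sent to the lowest-numbered state that keeps every Accept/Reject pair distinguishable — a pair clashes when both reach the same state with identical unread suffix — and to a fresh state only if none does.
a: 0a undefined. 0a->0: ok.
b: 0b undefined. 0b->0: no, ba/bbbab meet in 0. Open state 1: 0b->1.
ba: 1a undefined. 1a->0: no, ba/aa meet in 0. 1a->1: no, ba/b meet in 1. Open state 2: 1a->2.
bb: 1b undefined. 1b->0: no, bbaaa/bb meet in 0. 1b->1: ok.
baa: 2a undefined. 2a->0: no, bbaaa/aa meet in 0. 2a->1: ok.
abab: 2b undefined. 2b->0: ok.
All examples now run through 3 states with every (state, symbol) defined. Accept strings end in {2}, Reject strings end in {0,1}; accept={2}.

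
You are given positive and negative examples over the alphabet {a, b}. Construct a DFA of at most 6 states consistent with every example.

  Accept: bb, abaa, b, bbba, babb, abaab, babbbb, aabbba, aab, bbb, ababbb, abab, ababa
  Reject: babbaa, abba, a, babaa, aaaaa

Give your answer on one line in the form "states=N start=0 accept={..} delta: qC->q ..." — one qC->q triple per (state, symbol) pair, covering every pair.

Grow the machine one transition at a time. Run the examples from 0; the earliest place one falls off (shortest prefix, ties alphabetical) gets sent to the lowest-numbered state that keeps every Accept/Reject pair distinguishable — a pair clashes when both reach the same state with identical unread suffix — and to a fresh state only if none does.
a: 0a undefined. 0a->0: ok.
b: 0b undefined. 0b->0: no, bb/babbaa meet in 0. Open state 1: 0b->1.
ba: 1a undefined. 1a->0: no, abaa/a meet in 0. 1a->1: no, ababa/abba meet in 1 with "ba" left. Open state 2: 1a->2.
bb: 1b undefined. 1b->0: no, bb/abba meet in 0. 1b->1: no, bbba/abba meet in 2. 1b->2: no, abaa/abba meet in 2 with "a" left. Open state 3: 1b->3.
bab: 2b undefined. 2b->0: no, abaa/babbaa meet in 2 with "a" left. 2b->1: no, abaa/babaa meet in 2 with "a" left. 2b->2: ok.
bbb: 3b undefined. 3b->0: no, bbba/a meet in 0. 3b->1: ok.
abaa: 2a undefined. 2a->0: no, abaa/babbaa meet in 0. 2a->1: no, bbba/babbaa meet in 2. 2a->2: no, abaa/babbaa meet in 2. 2a->3: ok.
abba: 3a undefined. 3a->0: ok.
All examples now run through 4 states with every (state, symbol) defined. Accept strings end in {1,2,3}, Reject strings end in {0}; accept={1,2,3}.

states=4 start=0 accept={1,2,3} delta: 0a->0 0b->1 1a->2 1b->3 2a->3 2b->2 3a->0 3b->1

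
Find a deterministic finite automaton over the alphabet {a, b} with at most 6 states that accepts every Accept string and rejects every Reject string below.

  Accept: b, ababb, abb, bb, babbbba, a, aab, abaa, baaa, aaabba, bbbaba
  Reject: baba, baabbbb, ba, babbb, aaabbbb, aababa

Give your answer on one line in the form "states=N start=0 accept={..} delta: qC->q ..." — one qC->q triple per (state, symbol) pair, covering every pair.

Fold the examples into a partial DFA from state 0: repeatedly fix the first undefined (state, symbol) met by the shortest-then-alphabetical prefix, trying targets in increasing order and rejecting any under which an Accept and a Reject string meet in one state with the same remainder; add a state when all current targets are rejected. Accepting states are where Accept strings end.
a: 0a undefined. 0a->0: ok.
b: 0b undefined. 0b->0: no, b/baba meet in 0. Open state 1: 0b->1.
ba: 1a undefined. 1a->0: no, a/baba meet in 0. 1a->1: no, b/ba meet in 1. Open state 2: 1a->2.
bb: 1b undefined. 1b->0: no, abb/aaabbbb meet in 0. 1b->1: no, b/aaabbbb meet in 1. 1b->2: no, ababb/aaabbbb meet in 2 with "bb" left. Open state 3: 1b->3.
baa: 2a undefined. 2a->0: ok.
bab: 2b undefined. 2b->0: no, abb/babbb meet in 3. 2b->1: ok.
bbb: 3b undefined. 3b->0: no, b/baabbbb meet in 1. 3b->1: no, b/babbb meet in 1. 3b->2: no, b/baabbbb meet in 1. 3b->3: no, ababb/baabbbb meet in 3. Open state 4: 3b->4.
bbba: 4a undefined. 4a->0: no, bbbaba/baba meet in 2. 4a->1: ok.
aaabba: 3a undefined. 3a->0: ok.
babbbb: 4b undefined. 4b->0: no, babbbba/baabbbb meet in 0. 4b->1: no, b/baabbbb meet in 1. 4b->2: ok.
All examples now run through 5 states with every (state, symbol) defined. Accept strings end in {0,1,3}, Reject strings end in {2,4}; accept={0,1,3}.

states=5 start=0 accept={0,1,3} delta: 0a->0 0b->1 1a->2 1b->3 2a->0 2b->1 3a->0 3b->4 4a->1 4b->2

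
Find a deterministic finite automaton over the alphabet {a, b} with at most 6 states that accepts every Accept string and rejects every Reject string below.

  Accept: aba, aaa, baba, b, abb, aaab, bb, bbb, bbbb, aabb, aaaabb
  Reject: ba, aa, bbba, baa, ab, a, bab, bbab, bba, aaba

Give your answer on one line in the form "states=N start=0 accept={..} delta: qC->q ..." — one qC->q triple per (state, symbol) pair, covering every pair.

states=3 start=0 accept={0} delta: 0a->1 0b->0 1a->2 1b->2 2a->0 2b->0

Fold the examples into a partial DFA from state 0: repeatedly fix the first undefined (state, symbol) met by the shortest-then-alphabetical prefix, trying targets in increasing order and rejecting any under which an Accept and a Reject string meet in one state with the same remainder; add a state when all current targets are rejected. Accepting states are where Accept strings end.
a: 0a undefined. 0a->0: no, aba/ba meet in 0 with "ba" left. Open state 1: 0a->1.
b: 0b undefined. 0b->0: ok.
aa: 1a undefined. 1a->0: no, aaa/ba meet in 1. 1a->1: no, aba/aaba meet in 1 with "ba" left. Open state 2: 1a->2.
ab: 1b undefined. 1b->0: no, aba/ba meet in 1. 1b->1: no, aba/aa meet in 2. 1b->2: ok.
aaa: 2a undefined. 2a->0: ok.
aab: 2b undefined. 2b->0: ok.
All examples now run through 3 states with every (state, symbol) defined. Accept strings end in {0}, Reject strings end in {1,2}; accept={0}.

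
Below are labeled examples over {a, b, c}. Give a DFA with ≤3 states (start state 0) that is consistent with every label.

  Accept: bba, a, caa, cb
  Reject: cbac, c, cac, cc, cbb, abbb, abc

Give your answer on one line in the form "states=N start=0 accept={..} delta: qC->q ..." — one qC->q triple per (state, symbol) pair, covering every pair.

Grow the machine one transition at a time. Run the examples from 0; the earliest place one falls off (shortest prefix, ties alphabetical) gets sent to the lowest-numbered state that keeps every Accept/Reject pair distinguishable — a pair clashes when both reach the same state with identical unread suffix — and to a fresh state only if none does.
a: 0a undefined. 0a->0: ok.
b: 0b undefined. 0b->0: no, bba/abbb meet in 0. Open state 1: 0b->1.
c: 0c undefined. 0c->0: no, a/c meet in 0. 0c->1: ok.
bb: 1b undefined. 1b->0: ok.
ca: 1a undefined. 1a->0: ok.
cc: 1c undefined. 1c->0: no, bba/cc meet in 0. 1c->1: ok.
All examples now run through 2 states with every (state, symbol) defined. Accept strings end in {0}, Reject strings end in {1}; accept={0}.

states=2 start=0 accept={0} delta: 0a->0 0b->1 0c->1 1a->0 1b->0 1c->1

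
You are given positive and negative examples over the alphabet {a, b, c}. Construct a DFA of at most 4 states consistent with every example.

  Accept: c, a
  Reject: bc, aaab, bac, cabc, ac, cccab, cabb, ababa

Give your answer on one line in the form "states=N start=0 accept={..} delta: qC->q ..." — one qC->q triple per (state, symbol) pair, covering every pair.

Fold the examples into a partial DFA from state 0: repeatedly fix the first undefined (state, symbol) met by the shortest-then-alphabetical prefix, trying targets in increasing order and rejecting any under which an Accept and a Reject string meet in one state with the same remainder; add a state when all current targets are rejected. Accepting states are where Accept strings end.
a: 0a undefined. 0a->0: no, c/ac meet in 0 with "c" left. Open state 1: 0a->1.
b: 0b undefined. 0b->0: no, c/bc meet in 0 with "c" left. 0b->1: ok.
c: 0c undefined. 0c->0: ok.
aa: 1a undefined. 1a->0: no, c/bac meet in 0. 1a->1: ok.
ab: 1b undefined. 1b->0: no, c/aaab meet in 0. 1b->1: no, a/aaab meet in 1. Open state 2: 1b->2.
ac: 1c undefined. 1c->0: no, c/bc meet in 0. 1c->1: no, a/bc meet in 1. 1c->2: ok.
aba: 2a undefined. 2a->0: no, a/ababa meet in 1. 2a->1: no, a/ababa meet in 1. 2a->2: ok.
abab: 2b undefined. 2b->0: no, c/cabb meet in 0. 2b->1: no, a/cabb meet in 1. 2b->2: ok.
cabc: 2c undefined. 2c->0: no, c/cabc meet in 0. 2c->1: no, a/cabc meet in 1. 2c->2: ok.
All examples now run through 3 states with every (state, symbol) defined. Accept strings end in {0,1}, Reject strings end in {2}; accept={0,1}.

states=3 start=0 accept={0,1} delta: 0a->1 0b->1 0c->0 1a->1 1b->2 1c->2 2a->2 2b->2 2c->2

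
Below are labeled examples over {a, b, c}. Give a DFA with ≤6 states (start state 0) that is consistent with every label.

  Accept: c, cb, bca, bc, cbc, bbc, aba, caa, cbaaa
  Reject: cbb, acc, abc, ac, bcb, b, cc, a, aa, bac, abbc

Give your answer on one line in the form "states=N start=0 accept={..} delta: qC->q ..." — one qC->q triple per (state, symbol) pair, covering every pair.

states=6 start=0 accept={3,4,5} delta: 0a->1 0b->2 0c->3 1a->0 1b->4 1c->1 2a->1 2b->0 2c->4 3a->3 3b->5 3c->0 4a->3 4b->1 4c->0 5a->3 5b->0 5c->3

Grow the machine one transition at a time. Run the examples from 0; the earliest place one falls off (shortest prefix, ties alphabetical) gets sent to the lowest-numbered state that keeps every Accept/Reject pair distinguishable — a pair clashes when both reach the same state with identical unread suffix — and to a fresh state only if none does.
a: 0a undefined. 0a->0: no, c/ac meet in 0 with "c" left. Open state 1: 0a->1.
b: 0b undefined. 0b->0: no, cb/bcb meet in 0 with "cb" left. 0b->1: no, bc/ac meet in 1 with "c" left. Open state 2: 0b->2.
c: 0c undefined. 0c->0: no, c/cc meet in 0. 0c->1: no, c/a meet in 1. 0c->2: no, c/b meet in 2. Open state 3: 0c->3.
aa: 1a undefined. 1a->0: ok.
ab: 1b undefined. 1b->0: no, c/abc meet in 3. 1b->1: no, aba/aa meet in 0. 1b->2: no, bc/abc meet in 2 with "c" left. 1b->3: no, cbc/abbc meet in 3 with "bc" left. Open state 4: 1b->4.
ac: 1c undefined. 1c->0: no, c/acc meet in 3. 1c->1: ok.
ba: 2a undefined. 2a->0: no, c/bac meet in 3. 2a->1: ok.
bb: 2b undefined. 2b->0: ok.
bc: 2c undefined. 2c->0: no, bca/acc meet in 1. 2c->1: no, bca/aa meet in 0. 2c->2: no, bca/acc meet in 1. 2c->3: no, cb/bcb meet in 3 with "b" left. 2c->4: ok.
ca: 3a undefined. 3a->0: no, caa/acc meet in 1. 3a->1: no, caa/aa meet in 0. 3a->2: no, caa/acc meet in 1. 3a->3: ok.
cb: 3b undefined. 3b->0: no, cb/aa meet in 0. 3b->1: no, cb/acc meet in 1. 3b->2: no, cb/b meet in 2. 3b->3: no, c/cbb meet in 3. 3b->4: no, cbc/abc meet in 4 with "c" left. Open state 5: 3b->5.
cc: 3c undefined. 3c->0: ok.
aba: 4a undefined. 4a->0: no, bca/cc meet in 0. 4a->1: no, bca/acc meet in 1. 4a->2: no, bca/b meet in 2. 4a->3: ok.
abb: 4b undefined. 4b->0: no, c/abbc meet in 3. 4b->1: ok.
abc: 4c undefined. 4c->0: ok.
cba: 5a undefined. 5a->0: no, cbaaa/abc meet in 0. 5a->1: no, cbaaa/acc meet in 1. 5a->2: no, cbaaa/abc meet in 0. 5a->3: ok.
cbb: 5b undefined. 5b->0: ok.
cbc: 5c undefined. 5c->0: no, cbc/cbb meet in 0. 5c->1: no, cbc/acc meet in 1. 5c->2: no, cbc/b meet in 2. 5c->3: ok.
All examples now run through 6 states with every (state, symbol) defined. Accept strings end in {3,4,5}, Reject strings end in {0,1,2}; accept={3,4,5}.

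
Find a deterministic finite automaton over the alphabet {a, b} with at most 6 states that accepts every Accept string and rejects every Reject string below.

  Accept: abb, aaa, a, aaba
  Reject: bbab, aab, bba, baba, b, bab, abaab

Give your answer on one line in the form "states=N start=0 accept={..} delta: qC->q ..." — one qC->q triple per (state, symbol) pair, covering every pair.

Grow the machine one transition at a time. Run the examples from 0; the earliest place one falls off (shortest prefix, ties alphabetical) gets sent to the lowest-numbered state that keeps every Accept/Reject pair distinguishable — a pair clashes when both reach the same state with identical unread suffix — and to a fresh state only if none does.
a: 0a undefined. 0a->0: ok.
b: 0b undefined. 0b->0: no, abb/bbab meet in 0. Open state 1: 0b->1.
ba: 1a undefined. 1a->0: no, aaa/baba meet in 0. 1a->1: no, abb/bab meet in 1 with "b" left. Open state 2: 1a->2.
bb: 1b undefined. 1b->0: no, abb/bba meet in 0. 1b->1: no, abb/aab meet in 1. 1b->2: ok.
bab: 2b undefined. 2b->0: no, aaa/baba meet in 0. 2b->1: no, abb/baba meet in 2. 2b->2: no, abb/bab meet in 2. Open state 3: 2b->3.
bba: 2a undefined. 2a->0: no, aaa/bba meet in 0. 2a->1: no, abb/bbab meet in 2. 2a->2: no, abb/bba meet in 2. 2a->3: ok.
baba: 3a undefined. 3a->0: no, aaa/baba meet in 0. 3a->1: ok.
bbab: 3b undefined. 3b->0: no, aaa/bbab meet in 0. 3b->1: ok.
All examples now run through 4 states with every (state, symbol) defined. Accept strings end in {0,2}, Reject strings end in {1,3}; accept={0,2}.

states=4 start=0 accept={0,2} delta: 0a->0 0b->1 1a->2 1b->2 2a->3 2b->3 3a->1 3b->1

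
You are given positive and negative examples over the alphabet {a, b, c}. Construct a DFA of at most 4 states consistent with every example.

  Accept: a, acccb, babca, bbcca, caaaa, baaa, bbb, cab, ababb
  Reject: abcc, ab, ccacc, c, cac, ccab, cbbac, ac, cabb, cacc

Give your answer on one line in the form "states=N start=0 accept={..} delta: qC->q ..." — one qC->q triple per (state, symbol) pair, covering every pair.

states=4 start=0 accept={0,3} delta: 0a->0 0b->1 0c->2 1a->0 1b->3 1c->1 2a->3 2b->0 2c->1 3a->0 3b->0 3c->1

State merging on the prefix tree: take the shortest (then alphabetical) example prefix whose next move is undefined and point that move at state 0, else 1, else 2, ...; a target is out if some Accept/Reject pair would then sit in one state with the same input left (inseparable). If every existing state is out, open a new one.
a: 0a undefined. 0a->0: ok.
b: 0b undefined. 0b->0: no, a/ab meet in 0. Open state 1: 0b->1.
c: 0c undefined. 0c->0: no, a/ccacc meet in 0. 0c->1: no, ababb/cabb meet in 1 with "abb" left. Open state 2: 0c->2.
ba: 1a undefined. 1a->0: ok.
bb: 1b undefined. 1b->0: no, bbb/ab meet in 1. 1b->1: no, bbb/ab meet in 1. 1b->2: no, ababb/c meet in 2. Open state 3: 1b->3.
ca: 2a undefined. 2a->0: no, cab/ab meet in 1. 2a->1: no, bbb/cabb meet in 3 with "b" left. 2a->2: no, caaaa/c meet in 2. 2a->3: ok.
cb: 2b undefined. 2b->0: ok.
cc: 2c undefined. 2c->0: no, a/ccacc meet in 0. 2c->1: ok.
abc: 1c undefined. 1c->0: no, acccb/ab meet in 1. 1c->1: ok.
bbb: 3b undefined. 3b->0: ok.
bbc: 3c undefined. 3c->0: no, a/cac meet in 0. 3c->1: ok.
caa: 3a undefined. 3a->0: ok.
All examples now run through 4 states with every (state, symbol) defined. Accept strings end in {0,3}, Reject strings end in {1,2}; accept={0,3}.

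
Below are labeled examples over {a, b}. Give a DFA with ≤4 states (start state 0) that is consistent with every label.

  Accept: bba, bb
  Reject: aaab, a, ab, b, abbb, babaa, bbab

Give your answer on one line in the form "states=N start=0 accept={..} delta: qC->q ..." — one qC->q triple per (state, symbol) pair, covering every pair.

Fold the examples into a partial DFA from state 0: repeatedly fix the first undefined (state, symbol) met by the shortest-then-alphabetical prefix, trying targets in increasing order and rejecting any under which an Accept and a Reject string meet in one state with the same remainder; add a state when all current targets are rejected. Accepting states are where Accept strings end.
a: 0a undefined. 0a->0: ok.
b: 0b undefined. 0b->0: no, bba/aaab meet in 0. Open state 1: 0b->1.
ba: 1a undefined. 1a->0: ok.
bb: 1b undefined. 1b->0: no, bba/a meet in 0. 1b->1: no, bba/a meet in 0. Open state 2: 1b->2.
bba: 2a undefined. 2a->0: no, bba/a meet in 0. 2a->1: no, bba/aaab meet in 1. 2a->2: ok.
abbb: 2b undefined. 2b->0: ok.
All examples now run through 3 states with every (state, symbol) defined. Accept strings end in {2}, Reject strings end in {0,1}; accept={2}.

states=3 start=0 accept={2} delta: 0a->0 0b->1 1a->0 1b->2 2a->2 2b->0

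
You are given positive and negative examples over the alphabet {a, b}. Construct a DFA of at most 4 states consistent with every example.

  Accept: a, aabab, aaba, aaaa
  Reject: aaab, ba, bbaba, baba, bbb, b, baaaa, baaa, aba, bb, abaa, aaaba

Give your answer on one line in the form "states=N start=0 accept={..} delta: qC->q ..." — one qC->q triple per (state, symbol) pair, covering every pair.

Grow the machine one transition at a time. Run the examples from 0; the earliest place one falls off (shortest prefix, ties alphabetical) gets sent to the lowest-numbered state that keeps every Accept/Reject pair distinguishable — a pair clashes when both reach the same state with identical unread suffix — and to a fresh state only if none does.
a: 0a undefined. 0a->0: no, aaba/ba meet in 0 with "ba" left. Open state 1: 0a->1.
b: 0b undefined. 0b->0: no, a/ba meet in 1. 0b->1: no, a/b meet in 1. Open state 2: 0b->2.
aa: 1a undefined. 1a->0: no, aaba/ba meet in 2 with "a" left. 1a->1: no, aaba/aba meet in 1 with "ba" left. 1a->2: ok.
ab: 1b undefined. 1b->0: no, a/aba meet in 1. 1b->1: ok.
ba: 2a undefined. 2a->0: ok.
bb: 2b undefined. 2b->0: ok.
All examples now run through 3 states with every (state, symbol) defined. Accept strings end in {1}, Reject strings end in {0,2}; accept={1}.

states=3 start=0 accept={1} delta: 0a->1 0b->2 1a->2 1b->1 2a->0 2b->0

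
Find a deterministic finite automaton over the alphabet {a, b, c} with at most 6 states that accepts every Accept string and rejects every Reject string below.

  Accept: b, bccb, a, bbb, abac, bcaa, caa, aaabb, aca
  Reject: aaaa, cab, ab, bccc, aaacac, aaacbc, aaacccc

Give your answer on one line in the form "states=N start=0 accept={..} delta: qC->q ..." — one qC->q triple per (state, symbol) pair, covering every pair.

states=5 start=0 accept={0,1,4} delta: 0a->1 0b->0 0c->1 1a->2 1b->2 1c->3 2a->4 2b->2 2c->2 3a->0 3b->0 3c->2 4a->2 4b->0 4c->1

Grow the machine one transition at a time. Run the examples from 0; the earliest place one falls off (shortest prefix, ties alphabetical) gets sent to the lowest-numbered state that keeps every Accept/Reject pair distinguishable — a pair clashes when both reach the same state with identical unread suffix — and to a fresh state only if none does.
a: 0a undefined. 0a->0: no, b/ab meet in 0 with "b" left. Open state 1: 0a->1.
b: 0b undefined. 0b->0: ok.
c: 0c undefined. 0c->0: no, b/bccc meet in 0. 0c->1: ok.
aa: 1a undefined. 1a->0: no, b/aaaa meet in 0. 1a->1: no, a/aaaa meet in 1. Open state 2: 1a->2.
ab: 1b undefined. 1b->0: no, b/ab meet in 0. 1b->1: no, a/ab meet in 1. 1b->2: ok.
ac: 1c undefined. 1c->0: no, a/bccc meet in 1. 1c->1: no, bccb/ab meet in 2. 1c->2: no, bccb/cab meet in 2 with "b" left. Open state 3: 1c->3.
aaa: 2a undefined. 2a->0: no, a/aaaa meet in 1. 2a->1: no, aaabb/cab meet in 2 with "b" left. 2a->2: no, bcaa/aaaa meet in 2. 2a->3: no, abac/bccc meet in 3 with "c" left. Open state 4: 2a->4.
aca: 3a undefined. 3a->0: ok.
cab: 2b undefined. 2b->0: no, b/cab meet in 0. 2b->1: no, a/cab meet in 1. 2b->2: ok.
aaaa: 4a undefined. 4a->0: no, b/aaaa meet in 0. 4a->1: no, a/aaaa meet in 1. 4a->2: ok.
aaab: 4b undefined. 4b->0: ok.
aaac: 4c undefined. 4c->0: no, a/aaacbc meet in 1. 4c->1: ok.
bccb: 3b undefined. 3b->0: ok.
bccc: 3c undefined. 3c->0: no, b/bccc meet in 0. 3c->1: no, a/bccc meet in 1. 3c->2: ok.
aaacac: 2c undefined. 2c->0: no, b/aaacac meet in 0. 2c->1: no, a/aaacac meet in 1. 2c->2: ok.
All examples now run through 5 states with every (state, symbol) defined. Accept strings end in {0,1,4}, Reject strings end in {2}; accept={0,1,4}.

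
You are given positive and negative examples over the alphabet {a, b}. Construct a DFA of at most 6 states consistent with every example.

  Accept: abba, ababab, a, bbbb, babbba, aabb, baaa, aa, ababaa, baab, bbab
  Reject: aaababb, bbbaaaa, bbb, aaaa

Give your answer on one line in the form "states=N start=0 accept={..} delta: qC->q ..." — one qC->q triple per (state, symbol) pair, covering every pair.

states=5 start=0 accept={0,1,3} delta: 0a->1 0b->2 1a->3 1b->0 2a->0 2b->0 3a->4 3b->1 4a->2 4b->0

Grow the machine one transition at a time. Run the examples from 0; the earliest place one falls off (shortest prefix, ties alphabetical) gets sent to the lowest-numbered state that keeps every Accept/Reject pair distinguishable — a pair clashes when both reach the same state with identical unread suffix — and to a fresh state only if none does.
a: 0a undefined. 0a->0: no, a/aaaa meet in 0. Open state 1: 0a->1.
b: 0b undefined. 0b->0: no, bbbb/bbb meet in 0. 0b->1: no, baaa/aaaa meet in 1 with "aaa" left. Open state 2: 0b->2.
aa: 1a undefined. 1a->0: no, aa/aaaa meet in 0. 1a->1: no, a/aaaa meet in 1. 1a->2: no, aabb/bbb meet in 2 with "bb" left. Open state 3: 1a->3.
ab: 1b undefined. 1b->0: ok.
ba: 2a undefined. 2a->0: ok.
bb: 2b undefined. 2b->0: ok.
aaa: 3a undefined. 3a->0: no, abba/aaababb meet in 0. 3a->1: no, a/bbbaaaa meet in 1. 3a->2: no, abba/aaaa meet in 0. 3a->3: no, baaa/bbbaaaa meet in 3. Open state 4: 3a->4.
aab: 3b undefined. 3b->0: no, aabb/bbb meet in 2. 3b->1: ok.
aaaa: 4a undefined. 4a->0: no, abba/aaaa meet in 0. 4a->1: no, a/aaaa meet in 1. 4a->2: ok.
aaab: 4b undefined. 4b->0: ok.
All examples now run through 5 states with every (state, symbol) defined. Accept strings end in {0,1,3}, Reject strings end in {2,4}; accept={0,1,3}.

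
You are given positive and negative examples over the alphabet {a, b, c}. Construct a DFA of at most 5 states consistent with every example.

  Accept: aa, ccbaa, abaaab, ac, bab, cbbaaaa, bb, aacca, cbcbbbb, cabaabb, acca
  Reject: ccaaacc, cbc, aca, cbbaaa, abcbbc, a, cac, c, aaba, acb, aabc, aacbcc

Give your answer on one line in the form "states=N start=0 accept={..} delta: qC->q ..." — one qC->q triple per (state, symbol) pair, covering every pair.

states=5 start=0 accept={0,2} delta: 0a->1 0b->0 0c->1 1a->2 1b->0 1c->2 2a->1 2b->3 2c->4 3a->1 3b->0 3c->1 4a->0 4b->1 4c->1

Grow the machine one transition at a time. Run the examples from 0; the earliest place one falls off (shortest prefix, ties alphabetical) gets sent to the lowest-numbered state that keeps every Accept/Reject pair distinguishable — a pair clashes when both reach the same state with identical unread suffix — and to a fresh state only if none does.
a: 0a undefined. 0a->0: no, aa/a meet in 0. Open state 1: 0a->1.
b: 0b undefined. 0b->0: ok.
c: 0c undefined. 0c->0: no, ac/cac meet in 1 with "c" left. 0c->1: ok.
aa: 1a undefined. 1a->0: no, aacca/aca meet in 1 with "ca" left. 1a->1: no, aa/a meet in 1. Open state 2: 1a->2.
ab: 1b undefined. 1b->0: ok.
ac: 1c undefined. 1c->0: no, ac/acb meet in 0. 1c->1: no, aa/aca meet in 2. 1c->2: ok.
aab: 2b undefined. 2b->0: no, bab/acb meet in 0. 2b->1: no, aa/aaba meet in 2. 2b->2: no, aa/acb meet in 2. Open state 3: 2b->3.
aac: 2c undefined. 2c->0: no, aa/aacbcc meet in 2. 2c->1: no, aa/aacbcc meet in 2. 2c->2: no, aa/cac meet in 2. 2c->3: no, acca/aaba meet in 3 with "a" left. Open state 4: 2c->4.
aca: 2a undefined. 2a->0: no, abaaab/aca meet in 0. 2a->1: ok.
aaba: 3a undefined. 3a->0: no, ccbaa/cbc meet in 1. 3a->1: ok.
aabc: 3c undefined. 3c->0: no, abaaab/aabc meet in 0. 3c->1: ok.
aacb: 4b undefined. 4b->0: no, aa/aacbcc meet in 2. 4b->1: ok.
aacc: 4c undefined. 4c->0: no, aacca/cbc meet in 1. 4c->1: ok.
acca: 4a undefined. 4a->0: ok.
cabaabb: 3b undefined. 3b->0: ok.
All examples now run through 5 states with every (state, symbol) defined. Accept strings end in {0,2}, Reject strings end in {1,3,4}; accept={0,2}.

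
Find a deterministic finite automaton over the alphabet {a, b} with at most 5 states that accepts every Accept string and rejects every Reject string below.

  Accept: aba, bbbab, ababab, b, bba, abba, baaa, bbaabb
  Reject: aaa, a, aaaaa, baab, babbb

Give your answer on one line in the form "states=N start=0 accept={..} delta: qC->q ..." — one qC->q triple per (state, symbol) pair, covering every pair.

states=4 start=0 accept={1,3} delta: 0a->0 0b->1 1a->1 1b->2 2a->3 2b->2 3a->3 3b->3

Grow the machine one transition at a time. Run the examples from 0; the earliest place one falls off (shortest prefix, ties alphabetical) gets sent to the lowest-numbered state that keeps every Accept/Reject pair distinguishable — a pair clashes when both reach the same state with identical unread suffix — and to a fresh state only if none does.
a: 0a undefined. 0a->0: ok.
b: 0b undefined. 0b->0: no, aba/aaa meet in 0. Open state 1: 0b->1.
ba: 1a undefined. 1a->0: no, aba/aaa meet in 0. 1a->1: ok.
bb: 1b undefined. 1b->0: no, bbbab/aaa meet in 0. 1b->1: no, aba/baab meet in 1. Open state 2: 1b->2.
bba: 2a undefined. 2a->0: no, bba/aaa meet in 0. 2a->1: no, ababab/baab meet in 2. 2a->2: no, bba/baab meet in 2. Open state 3: 2a->3.
bbb: 2b undefined. 2b->0: no, aba/babbb meet in 1. 2b->1: no, bbbab/baab meet in 2. 2b->2: ok.
bbaa: 3a undefined. 3a->0: no, bbaabb/baab meet in 2. 3a->1: no, bbaabb/baab meet in 2. 3a->2: no, bbaabb/baab meet in 2. 3a->3: ok.
bbaab: 3b undefined. 3b->0: no, bbbab/aaa meet in 0. 3b->1: no, bbaabb/baab meet in 2. 3b->2: no, bbbab/baab meet in 2. 3b->3: ok.
All examples now run through 4 states with every (state, symbol) defined. Accept strings end in {1,3}, Reject strings end in {0,2}; accept={1,3}.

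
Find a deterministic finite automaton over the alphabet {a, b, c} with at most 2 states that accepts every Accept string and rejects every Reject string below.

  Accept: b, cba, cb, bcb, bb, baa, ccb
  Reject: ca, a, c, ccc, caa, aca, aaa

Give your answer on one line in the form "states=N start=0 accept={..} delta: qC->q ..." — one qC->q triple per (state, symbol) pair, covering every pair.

states=2 start=0 accept={1} delta: 0a->0 0b->1 0c->0 1a->1 1b->1 1c->0

State merging on the prefix tree: take the shortest (then alphabetical) example prefix whose next move is undefined and point that move at state 0, else 1, else 2, ...; a target is out if some Accept/Reject pair would then sit in one state with the same input left (inseparable). If every existing state is out, open a new one.
a: 0a undefined. 0a->0: ok.
b: 0b undefined. 0b->0: no, b/a meet in 0. Open state 1: 0b->1.
c: 0c undefined. 0c->0: ok.
ba: 1a undefined. 1a->0: no, cba/ca meet in 0. 1a->1: ok.
bb: 1b undefined. 1b->0: no, bb/ca meet in 0. 1b->1: ok.
bc: 1c undefined. 1c->0: ok.
All examples now run through 2 states with every (state, symbol) defined. Accept strings end in {1}, Reject strings end in {0}; accept={1}.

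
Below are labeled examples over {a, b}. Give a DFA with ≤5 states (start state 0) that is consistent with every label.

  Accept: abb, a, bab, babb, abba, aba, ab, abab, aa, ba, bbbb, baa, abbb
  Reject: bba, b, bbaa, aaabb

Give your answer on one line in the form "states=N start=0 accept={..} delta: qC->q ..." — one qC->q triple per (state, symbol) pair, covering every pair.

Grow the machine one transition at a time. Run the examples from 0; the earliest place one falls off (shortest prefix, ties alphabetical) gets sent to the lowest-numbered state that keeps every Accept/Reject pair distinguishable — a pair clashes when both reach the same state with identical unread suffix — and to a fresh state only if none does.
a: 0a undefined. 0a->0: no, abb/aaabb meet in 0 with "bb" left. Open state 1: 0a->1.
b: 0b undefined. 0b->0: no, a/bba meet in 1. 0b->1: no, a/b meet in 1. Open state 2: 0b->2.
aa: 1a undefined. 1a->0: no, abb/aaabb meet in 1 with "bb" left. 1a->1: no, abb/aaabb meet in 1 with "bb" left. 1a->2: no, babb/aaabb meet in 2 with "abb" left. Open state 3: 1a->3.
ab: 1b undefined. 1b->0: no, abb/b meet in 2. 1b->1: ok.
ba: 2a undefined. 2a->0: no, bab/b meet in 2. 2a->1: ok.
bb: 2b undefined. 2b->0: no, abb/bba meet in 1. 2b->1: no, abba/bba meet in 3. 2b->2: no, abb/bba meet in 1. 2b->3: ok.
aaa: 3a undefined. 3a->0: no, abb/bbaa meet in 1. 3a->1: no, abb/bba meet in 1. 3a->2: no, abb/bbaa meet in 1. 3a->3: no, abba/bba meet in 3. Open state 4: 3a->4.
bbb: 3b undefined. 3b->0: no, bbbb/b meet in 2. 3b->1: ok.
aaab: 4b undefined. 4b->0: ok.
bbaa: 4a undefined. 4a->0: ok.
All examples now run through 5 states with every (state, symbol) defined. Accept strings end in {1,3}, Reject strings end in {0,2,4}; accept={1,3}.

states=5 start=0 accept={1,3} delta: 0a->1 0b->2 1a->3 1b->1 2a->1 2b->3 3a->4 3b->1 4a->0 4b->0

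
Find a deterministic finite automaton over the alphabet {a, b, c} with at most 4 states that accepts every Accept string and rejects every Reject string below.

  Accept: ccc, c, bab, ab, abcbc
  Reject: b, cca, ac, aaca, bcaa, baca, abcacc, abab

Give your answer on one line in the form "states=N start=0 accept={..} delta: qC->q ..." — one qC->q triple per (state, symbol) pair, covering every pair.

states=3 start=0 accept={1} delta: 0a->1 0b->0 0c->1 1a->2 1b->1 1c->2 2a->0 2b->0 2c->1

Fold the examples into a partial DFA from state 0: repeatedly fix the first undefined (state, symbol) met by the shortest-then-alphabetical prefix, trying targets in increasing order and rejecting any under which an Accept and a Reject string meet in one state with the same remainder; add a state when all current targets are rejected. Accepting states are where Accept strings end.
a: 0a undefined. 0a->0: no, c/ac meet in 0 with "c" left. Open state 1: 0a->1.
b: 0b undefined. 0b->0: ok.
c: 0c undefined. 0c->0: no, ccc/b meet in 0. 0c->1: ok.
aa: 1a undefined. 1a->0: no, c/bcaa meet in 1. 1a->1: no, c/bcaa meet in 1. Open state 2: 1a->2.
ab: 1b undefined. 1b->0: no, bab/b meet in 0. 1b->1: ok.
ac: 1c undefined. 1c->0: no, ccc/cca meet in 1. 1c->1: no, ccc/ac meet in 1. 1c->2: ok.
aac: 2c undefined. 2c->0: no, ccc/b meet in 0. 2c->1: ok.
cca: 2a undefined. 2a->0: ok.
abab: 2b undefined. 2b->0: ok.
All examples now run through 3 states with every (state, symbol) defined. Accept strings end in {1}, Reject strings end in {0,2}; accept={1}.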